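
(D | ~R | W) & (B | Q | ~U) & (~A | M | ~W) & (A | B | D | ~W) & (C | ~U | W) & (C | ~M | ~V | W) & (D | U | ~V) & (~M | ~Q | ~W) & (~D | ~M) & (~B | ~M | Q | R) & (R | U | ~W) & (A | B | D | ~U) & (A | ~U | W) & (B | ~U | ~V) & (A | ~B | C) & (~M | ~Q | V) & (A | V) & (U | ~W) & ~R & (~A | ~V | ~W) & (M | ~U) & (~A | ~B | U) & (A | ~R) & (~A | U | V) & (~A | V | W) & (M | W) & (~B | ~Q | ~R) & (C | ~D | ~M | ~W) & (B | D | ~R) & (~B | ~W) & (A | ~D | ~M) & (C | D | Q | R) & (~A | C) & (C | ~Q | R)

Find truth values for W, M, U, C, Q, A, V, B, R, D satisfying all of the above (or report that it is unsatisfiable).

Unit clause (~R) forces R = False.
Try W = True:
  (R | U | ~W) forces U = True.
  (M | ~U) forces M = True.
  (~M | ~Q | ~W) forces Q = False.
  (B | Q | ~U) forces B = True.
  clause (~B | ~M | Q | R) is falsified — backtrack.
So W = False.
  then (M | W) forces M = True.
  then (~D | ~M) forces D = False.
Try U = False:
  (D | U | ~V) forces V = False.
  (~M | ~Q | V) forces Q = False.
  (~B | ~M | Q | R) forces B = False.
  (A | V) forces A = True.
  clause (~A | U | V) is falsified — backtrack.
So U = True.
  then (C | ~U | W) forces C = True.
  then (A | ~U | W) forces A = True.
  then (~A | V | W) forces V = True.
  then (B | ~U | ~V) forces B = True.
  then (~B | ~M | Q | R) forces Q = True.
All clauses satisfied.

W = False; M = True; U = True; C = True; Q = True; A = True; V = True; B = True; R = False; D = False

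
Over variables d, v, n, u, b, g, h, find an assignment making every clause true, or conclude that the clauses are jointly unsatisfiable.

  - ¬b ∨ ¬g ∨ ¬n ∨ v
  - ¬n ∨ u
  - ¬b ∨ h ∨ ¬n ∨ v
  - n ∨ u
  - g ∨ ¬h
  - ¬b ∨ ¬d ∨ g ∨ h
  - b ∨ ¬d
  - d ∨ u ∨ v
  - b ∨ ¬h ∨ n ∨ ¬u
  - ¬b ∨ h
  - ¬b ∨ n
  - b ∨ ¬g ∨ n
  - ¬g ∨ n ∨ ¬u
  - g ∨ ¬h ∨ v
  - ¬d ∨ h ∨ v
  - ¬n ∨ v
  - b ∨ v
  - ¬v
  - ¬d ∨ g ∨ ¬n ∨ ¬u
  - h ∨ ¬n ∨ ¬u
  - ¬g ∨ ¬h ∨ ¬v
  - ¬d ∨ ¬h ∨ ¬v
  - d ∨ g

Case v = True:
  Clause (¬v) is falsified — contradiction.
Case v = False:
  (¬n ∨ v) forces n = False.
  (n ∨ u) forces u = True.
  (¬b ∨ n) forces b = False.
  Clause (b ∨ v) is falsified — contradiction.
Both cases fail, so the formula is unsatisfiable.

No satisfying assignment exists.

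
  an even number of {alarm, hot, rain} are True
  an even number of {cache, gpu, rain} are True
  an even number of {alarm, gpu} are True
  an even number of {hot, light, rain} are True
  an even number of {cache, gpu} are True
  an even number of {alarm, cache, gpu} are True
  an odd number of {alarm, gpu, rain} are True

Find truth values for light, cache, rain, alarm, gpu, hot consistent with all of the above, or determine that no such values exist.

Unsatisfiable — no assignment works.

Adding constraints 2, 3, 5, 7 mod 2: every variable appears an even number of times on the left, so the left side is 0.
But the right sides sum to 1 (mod 2). 0 ≠ 1 — the system is inconsistent.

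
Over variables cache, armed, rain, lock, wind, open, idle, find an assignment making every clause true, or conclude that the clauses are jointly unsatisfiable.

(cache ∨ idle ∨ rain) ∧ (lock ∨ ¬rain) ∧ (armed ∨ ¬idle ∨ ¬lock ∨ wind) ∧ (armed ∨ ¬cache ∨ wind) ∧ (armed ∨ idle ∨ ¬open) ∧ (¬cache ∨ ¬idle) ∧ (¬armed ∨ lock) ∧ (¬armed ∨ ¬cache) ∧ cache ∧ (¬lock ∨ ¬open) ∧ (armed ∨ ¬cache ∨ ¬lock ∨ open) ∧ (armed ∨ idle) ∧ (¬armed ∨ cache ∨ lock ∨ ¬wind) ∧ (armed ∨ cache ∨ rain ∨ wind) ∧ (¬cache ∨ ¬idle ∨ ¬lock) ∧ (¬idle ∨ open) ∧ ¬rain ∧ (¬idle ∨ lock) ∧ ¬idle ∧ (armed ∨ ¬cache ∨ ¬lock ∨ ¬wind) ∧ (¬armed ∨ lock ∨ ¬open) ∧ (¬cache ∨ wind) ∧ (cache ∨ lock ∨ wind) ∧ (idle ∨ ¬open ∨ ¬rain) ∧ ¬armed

Case cache = True:
  (¬cache ∨ ¬idle) forces idle = False.
  (¬armed ∨ ¬cache) forces armed = False.
  Clause (armed ∨ idle) is falsified — contradiction.
Case cache = False:
  Clause (cache) is falsified — contradiction.
Both cases fail, so the formula is unsatisfiable.

Unsatisfiable — no assignment works.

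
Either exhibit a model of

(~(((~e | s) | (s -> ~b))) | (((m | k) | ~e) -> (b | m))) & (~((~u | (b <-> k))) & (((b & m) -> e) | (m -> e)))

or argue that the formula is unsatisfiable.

b = True, s = False, u = True, e = True, m = True, k = False

  ~(((~e | s) | (s -> ~b))) | (((m | k) | ~e) -> (b | m)) = True
    ~(((~e | s) | (s -> ~b))) = False
      (~e | s) | (s -> ~b) = True
        ~e | s = False
          ~e = False
        s -> ~b = True
          ~b = False
    ((m | k) | ~e) -> (b | m) = True
      (m | k) | ~e = True
        m | k = True
        ~e = False
      b | m = True
  ~((~u | (b <-> k))) & (((b & m) -> e) | (m -> e)) = True
    ~((~u | (b <-> k))) = True
      ~u | (b <-> k) = False
        ~u = False
        b <-> k = False
    ((b & m) -> e) | (m -> e) = True
      (b & m) -> e = True
        b & m = True
      m -> e = True
Both conjuncts True, so the formula holds.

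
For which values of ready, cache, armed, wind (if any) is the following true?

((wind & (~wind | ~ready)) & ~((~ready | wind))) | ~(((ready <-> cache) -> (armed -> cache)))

ready=F; cache=F; armed=T; wind=T

  ((wind & (~wind | ~ready)) & ~((~ready | wind))) | ~(((ready <-> cache) -> (armed -> cache))) = True
    (wind & (~wind | ~ready)) & ~((~ready | wind)) = False
      wind & (~wind | ~ready) = True
        ~wind | ~ready = True
          ~wind = False
          ~ready = True
      ~((~ready | wind)) = False
        ~ready | wind = True
          ~ready = True
    ~(((ready <-> cache) -> (armed -> cache))) = True
      (ready <-> cache) -> (armed -> cache) = False
        ready <-> cache = True
        armed -> cache = False
The formula evaluates to True.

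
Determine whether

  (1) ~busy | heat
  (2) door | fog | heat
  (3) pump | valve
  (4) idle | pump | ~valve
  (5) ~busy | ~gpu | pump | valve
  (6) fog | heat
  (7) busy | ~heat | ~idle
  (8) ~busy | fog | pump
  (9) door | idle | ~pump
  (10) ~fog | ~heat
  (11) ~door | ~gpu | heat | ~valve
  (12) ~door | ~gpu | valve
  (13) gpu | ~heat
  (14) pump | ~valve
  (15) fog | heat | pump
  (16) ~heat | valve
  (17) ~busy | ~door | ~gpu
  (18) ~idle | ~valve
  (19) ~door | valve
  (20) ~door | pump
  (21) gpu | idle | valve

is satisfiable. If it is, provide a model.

fog: True, valve: True, pump: True, heat: False, idle: False, busy: False, gpu: False, door: True

Set fog = True.
  then (~fog | ~heat) forces heat = False.
  then (~busy | heat) forces busy = False.
Set valve = True.
  then (pump | ~valve) forces pump = True.
  then (~idle | ~valve) forces idle = False.
  then (door | idle | ~pump) forces door = True.
  then (~door | ~gpu | heat | ~valve) forces gpu = False.
All clauses satisfied.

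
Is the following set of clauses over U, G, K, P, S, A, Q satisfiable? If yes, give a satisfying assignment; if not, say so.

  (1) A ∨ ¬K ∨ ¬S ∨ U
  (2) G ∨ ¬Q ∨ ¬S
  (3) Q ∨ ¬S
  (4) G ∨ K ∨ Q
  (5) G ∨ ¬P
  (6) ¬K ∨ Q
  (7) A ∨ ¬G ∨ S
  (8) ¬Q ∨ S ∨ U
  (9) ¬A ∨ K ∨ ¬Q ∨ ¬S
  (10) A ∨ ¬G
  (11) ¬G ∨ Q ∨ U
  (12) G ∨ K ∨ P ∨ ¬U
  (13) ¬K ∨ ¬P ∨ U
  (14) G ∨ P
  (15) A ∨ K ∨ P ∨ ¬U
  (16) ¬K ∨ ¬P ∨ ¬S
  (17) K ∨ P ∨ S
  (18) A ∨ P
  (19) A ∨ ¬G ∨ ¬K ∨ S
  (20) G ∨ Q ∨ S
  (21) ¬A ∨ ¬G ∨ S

U: False, G: True, K: True, P: False, S: True, A: True, Q: True

Set U = False.
Try G = False:
  (G ∨ ¬P) forces P = False.
  clause (G ∨ P) is falsified — backtrack.
So G = True.
  then (A ∨ ¬G) forces A = True.
  then (¬G ∨ Q ∨ U) forces Q = True.
  then (¬A ∨ ¬G ∨ S) forces S = True.
  then (¬A ∨ K ∨ ¬Q ∨ ¬S) forces K = True.
  then (¬K ∨ ¬P ∨ U) forces P = False.
All clauses satisfied.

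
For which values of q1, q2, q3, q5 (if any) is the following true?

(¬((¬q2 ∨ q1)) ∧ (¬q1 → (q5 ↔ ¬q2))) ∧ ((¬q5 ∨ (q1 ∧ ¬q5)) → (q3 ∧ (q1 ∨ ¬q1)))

q1=F, q2=T, q3=T, q5=F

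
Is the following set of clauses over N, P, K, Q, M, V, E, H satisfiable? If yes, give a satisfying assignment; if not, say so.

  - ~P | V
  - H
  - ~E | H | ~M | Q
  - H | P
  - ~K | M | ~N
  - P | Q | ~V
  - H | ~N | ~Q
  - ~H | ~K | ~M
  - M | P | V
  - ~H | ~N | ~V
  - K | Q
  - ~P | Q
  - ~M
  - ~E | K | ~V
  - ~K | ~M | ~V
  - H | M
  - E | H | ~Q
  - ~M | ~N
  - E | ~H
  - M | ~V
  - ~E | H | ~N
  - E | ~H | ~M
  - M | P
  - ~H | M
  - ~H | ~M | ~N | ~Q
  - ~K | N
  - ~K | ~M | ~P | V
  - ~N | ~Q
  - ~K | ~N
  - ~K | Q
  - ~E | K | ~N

Unsatisfiable

Case M = True:
  Clause (~M) is falsified — contradiction.
Case M = False:
  (H) forces H = True.
  Clause (~H | M) is falsified — contradiction.
Both cases fail, so the formula is unsatisfiable.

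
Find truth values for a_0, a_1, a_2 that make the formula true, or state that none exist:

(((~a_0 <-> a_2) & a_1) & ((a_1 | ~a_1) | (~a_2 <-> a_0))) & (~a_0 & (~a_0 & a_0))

No satisfying assignment exists.

Case a_0 = True: the conjunct ~a_0 is False.
Case a_0 = False: the conjunct a_0 is False.
Both cases fail — unsatisfiable.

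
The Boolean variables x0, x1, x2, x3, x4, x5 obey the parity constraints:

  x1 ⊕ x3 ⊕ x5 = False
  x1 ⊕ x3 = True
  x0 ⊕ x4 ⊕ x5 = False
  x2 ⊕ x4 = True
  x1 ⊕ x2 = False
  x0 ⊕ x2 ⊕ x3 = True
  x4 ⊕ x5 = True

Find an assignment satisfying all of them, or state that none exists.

UNSATISFIABLE

Adding constraints 2, 3, 5, 6, 7 mod 2: every variable appears an even number of times on the left, so the left side is 0.
But the right sides sum to 1 (mod 2). 0 ≠ 1 — the system is inconsistent.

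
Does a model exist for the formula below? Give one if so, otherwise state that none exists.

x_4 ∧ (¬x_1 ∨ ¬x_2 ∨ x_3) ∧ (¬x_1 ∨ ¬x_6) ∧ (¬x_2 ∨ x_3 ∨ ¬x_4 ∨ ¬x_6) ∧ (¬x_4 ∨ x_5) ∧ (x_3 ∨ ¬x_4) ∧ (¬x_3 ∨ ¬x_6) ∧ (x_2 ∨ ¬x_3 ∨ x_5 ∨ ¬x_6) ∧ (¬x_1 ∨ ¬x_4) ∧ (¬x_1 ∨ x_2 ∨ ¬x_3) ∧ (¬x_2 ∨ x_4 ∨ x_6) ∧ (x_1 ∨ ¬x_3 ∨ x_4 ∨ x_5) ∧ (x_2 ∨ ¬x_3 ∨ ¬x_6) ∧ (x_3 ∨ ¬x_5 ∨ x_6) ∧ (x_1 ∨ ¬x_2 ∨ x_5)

Unit clause (x_4) forces x_4 = True.
In (¬x_4 ∨ x_5) only x_5 is left, so x_5 = True.
In (x_3 ∨ ¬x_4) only x_3 is left, so x_3 = True.
In (¬x_3 ∨ ¬x_6) only ¬x_6 is left, so x_6 = False.
In (¬x_1 ∨ ¬x_4) only ¬x_1 is left, so x_1 = False.
Set x_2 = False.
All clauses satisfied.

x_1: False, x_2: False, x_3: True, x_4: True, x_5: True, x_6: False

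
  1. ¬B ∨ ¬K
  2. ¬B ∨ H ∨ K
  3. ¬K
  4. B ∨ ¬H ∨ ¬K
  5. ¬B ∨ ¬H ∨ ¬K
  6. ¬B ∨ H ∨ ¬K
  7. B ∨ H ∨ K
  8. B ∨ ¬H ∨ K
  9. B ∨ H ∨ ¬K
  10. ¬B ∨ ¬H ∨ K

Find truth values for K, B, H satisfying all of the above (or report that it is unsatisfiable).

Case B = True:
  (¬B ∨ ¬K) forces K = False.
  (¬B ∨ H ∨ K) forces H = True.
  Clause (¬B ∨ ¬H ∨ K) is falsified — contradiction.
Case B = False:
  (¬K) forces K = False.
  (B ∨ H ∨ K) forces H = True.
  Clause (B ∨ ¬H ∨ K) is falsified — contradiction.
Both cases fail, so the formula is unsatisfiable.

The formula is unsatisfiable.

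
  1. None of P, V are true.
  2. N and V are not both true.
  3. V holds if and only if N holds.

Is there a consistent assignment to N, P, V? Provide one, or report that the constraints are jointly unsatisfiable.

N = False, P = False, V = False

  (1) {P, V}: 0 true — none ✓
  (2) N=F, V=F — not both ✓
  (3) V=F, N=F — same ✓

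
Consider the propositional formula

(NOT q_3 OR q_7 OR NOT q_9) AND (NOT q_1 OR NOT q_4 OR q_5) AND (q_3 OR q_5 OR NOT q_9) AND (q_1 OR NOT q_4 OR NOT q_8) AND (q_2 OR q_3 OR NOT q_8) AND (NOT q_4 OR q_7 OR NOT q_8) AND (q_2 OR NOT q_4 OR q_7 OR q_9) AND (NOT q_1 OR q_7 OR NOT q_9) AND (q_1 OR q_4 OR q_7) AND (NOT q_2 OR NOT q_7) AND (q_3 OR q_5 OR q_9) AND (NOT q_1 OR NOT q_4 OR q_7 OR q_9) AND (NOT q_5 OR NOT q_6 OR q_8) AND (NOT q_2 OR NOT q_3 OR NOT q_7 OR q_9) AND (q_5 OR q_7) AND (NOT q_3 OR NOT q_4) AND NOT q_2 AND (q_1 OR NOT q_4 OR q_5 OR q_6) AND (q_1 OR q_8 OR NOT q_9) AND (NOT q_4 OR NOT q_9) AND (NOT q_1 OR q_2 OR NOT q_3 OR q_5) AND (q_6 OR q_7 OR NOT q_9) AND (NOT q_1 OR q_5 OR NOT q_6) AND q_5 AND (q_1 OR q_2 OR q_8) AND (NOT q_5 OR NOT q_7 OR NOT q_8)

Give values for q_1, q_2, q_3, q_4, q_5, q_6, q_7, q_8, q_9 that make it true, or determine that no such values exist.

Unit clause (NOT q_2) forces q_2 = False.
Unit clause (q_5) forces q_5 = True.
Try q_1 = False:
  (q_1 OR q_2 OR q_8) forces q_8 = True.
  (q_1 OR NOT q_4 OR NOT q_8) forces q_4 = False.
  (q_2 OR q_3 OR NOT q_8) forces q_3 = True.
  (q_1 OR q_4 OR q_7) forces q_7 = True.
  clause (NOT q_5 OR NOT q_7 OR NOT q_8) is falsified — backtrack.
So q_1 = True.
Set q_3 = False.
  then (q_2 OR q_3 OR NOT q_8) forces q_8 = False.
  then (NOT q_5 OR NOT q_6 OR q_8) forces q_6 = False.
Set q_4 = False.
Set q_7 = True.
Set q_9 = True.
All clauses satisfied.

q_1 = True, q_2 = False, q_3 = False, q_4 = False, q_5 = True, q_6 = False, q_7 = True, q_8 = False, q_9 = True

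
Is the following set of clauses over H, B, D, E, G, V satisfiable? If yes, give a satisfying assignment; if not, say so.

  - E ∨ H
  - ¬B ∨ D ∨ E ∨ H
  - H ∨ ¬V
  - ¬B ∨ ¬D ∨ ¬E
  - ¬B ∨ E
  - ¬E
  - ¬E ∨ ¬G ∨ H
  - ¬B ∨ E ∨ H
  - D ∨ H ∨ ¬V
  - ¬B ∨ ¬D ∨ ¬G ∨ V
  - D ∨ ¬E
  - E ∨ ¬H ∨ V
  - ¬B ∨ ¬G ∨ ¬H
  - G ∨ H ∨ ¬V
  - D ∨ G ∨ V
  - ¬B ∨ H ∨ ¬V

Unit clause (¬E) forces E = False.
In (E ∨ H) only H is left, so H = True.
In (¬B ∨ E) only ¬B is left, so B = False.
In (E ∨ ¬H ∨ V) only V is left, so V = True.
Set D = False.
Set G = True.
All clauses satisfied.

H = True; B = False; D = False; E = False; G = True; V = True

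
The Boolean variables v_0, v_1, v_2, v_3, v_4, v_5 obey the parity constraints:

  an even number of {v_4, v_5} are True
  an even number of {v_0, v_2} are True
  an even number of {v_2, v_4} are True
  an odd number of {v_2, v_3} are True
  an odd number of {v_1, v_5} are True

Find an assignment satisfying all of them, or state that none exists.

v_0: True, v_1: False, v_2: True, v_3: False, v_4: True, v_5: True

{v_4, v_5}: 2 true → even ✓
{v_0, v_2}: 2 true → even ✓
{v_2, v_4}: 2 true → even ✓
{v_2, v_3}: 1 true → odd ✓
{v_1, v_5}: 1 true → odd ✓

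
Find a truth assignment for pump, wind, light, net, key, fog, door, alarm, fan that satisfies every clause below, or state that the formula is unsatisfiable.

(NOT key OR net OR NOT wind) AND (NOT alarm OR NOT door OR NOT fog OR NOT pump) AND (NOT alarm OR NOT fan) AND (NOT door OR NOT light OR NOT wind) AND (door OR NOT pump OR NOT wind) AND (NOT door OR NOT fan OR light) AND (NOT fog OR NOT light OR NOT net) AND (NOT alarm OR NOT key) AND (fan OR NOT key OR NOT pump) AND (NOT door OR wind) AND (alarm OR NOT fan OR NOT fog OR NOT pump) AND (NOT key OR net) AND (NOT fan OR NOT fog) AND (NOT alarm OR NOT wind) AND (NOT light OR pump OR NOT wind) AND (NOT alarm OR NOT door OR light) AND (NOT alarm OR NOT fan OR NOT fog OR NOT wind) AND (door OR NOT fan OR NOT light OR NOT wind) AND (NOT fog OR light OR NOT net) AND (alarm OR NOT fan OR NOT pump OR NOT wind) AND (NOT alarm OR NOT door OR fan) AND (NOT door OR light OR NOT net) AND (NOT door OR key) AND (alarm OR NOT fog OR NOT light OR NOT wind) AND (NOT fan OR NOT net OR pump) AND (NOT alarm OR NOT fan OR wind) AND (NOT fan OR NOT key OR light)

Set pump = True.
Set wind = False.
  then (NOT door OR wind) forces door = False.
Set light = False.
Set net = True.
  then (NOT fog OR light OR NOT net) forces fog = False.
Try key = True:
  (NOT alarm OR NOT key) forces alarm = False.
  (fan OR NOT key OR NOT pump) forces fan = True.
  clause (NOT fan OR NOT key OR light) is falsified — backtrack.
So key = False.
Set alarm = False.
Set fan = True.
All clauses satisfied.

pump=T; wind=F; light=F; net=T; key=F; fog=F; door=F; alarm=F; fan=T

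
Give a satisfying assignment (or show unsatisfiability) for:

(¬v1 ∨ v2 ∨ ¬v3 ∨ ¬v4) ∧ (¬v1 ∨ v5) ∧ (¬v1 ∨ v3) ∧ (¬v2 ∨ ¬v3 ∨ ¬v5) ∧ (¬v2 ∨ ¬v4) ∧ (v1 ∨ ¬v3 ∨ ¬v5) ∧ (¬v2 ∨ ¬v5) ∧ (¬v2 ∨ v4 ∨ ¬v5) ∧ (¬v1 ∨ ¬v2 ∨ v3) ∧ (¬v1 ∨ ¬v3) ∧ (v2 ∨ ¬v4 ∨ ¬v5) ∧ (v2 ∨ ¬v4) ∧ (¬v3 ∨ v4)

Set v1 = False.
Set v2 = False.
  then (v2 ∨ ¬v4) forces v4 = False.
  then (¬v3 ∨ v4) forces v3 = False.
Set v5 = True.
All clauses satisfied.

v1 = False, v2 = False, v3 = False, v4 = False, v5 = True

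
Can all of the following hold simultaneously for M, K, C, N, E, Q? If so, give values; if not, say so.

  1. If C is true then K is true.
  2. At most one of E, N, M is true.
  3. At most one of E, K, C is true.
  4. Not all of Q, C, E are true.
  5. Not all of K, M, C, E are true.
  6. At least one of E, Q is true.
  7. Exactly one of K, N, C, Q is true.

M=T; K=F; C=F; N=F; E=F; Q=T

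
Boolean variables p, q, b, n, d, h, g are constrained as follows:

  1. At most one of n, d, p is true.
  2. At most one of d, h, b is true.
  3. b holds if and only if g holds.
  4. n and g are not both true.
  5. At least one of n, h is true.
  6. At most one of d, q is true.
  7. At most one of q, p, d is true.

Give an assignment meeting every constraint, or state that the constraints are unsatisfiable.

p = False, q = False, b = False, n = False, d = False, h = True, g = False

  (1) {n, d, p}: 0 true — at most one ✓
  (2) {d, h, b}: 1 true — at most one ✓
  (3) b=F, g=F — same ✓
  (4) n=F, g=F — not both ✓
  (5) {n, h}: 1 true — at least one ✓
  (6) {d, q}: 0 true — at most one ✓
  (7) {q, p, d}: 0 true — at most one ✓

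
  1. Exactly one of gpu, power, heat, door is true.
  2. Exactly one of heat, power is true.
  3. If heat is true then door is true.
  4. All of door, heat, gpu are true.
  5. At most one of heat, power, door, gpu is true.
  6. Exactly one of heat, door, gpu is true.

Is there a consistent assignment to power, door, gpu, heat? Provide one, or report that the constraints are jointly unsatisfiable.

Unsatisfiable

Case door = True:
  (1) with door=T forces gpu = False.
  Constraint (4) is violated (gpu=F) — contradiction.
Case door = False:
  Constraint (4) is violated (door=F) — contradiction.
Both cases fail — unsatisfiable.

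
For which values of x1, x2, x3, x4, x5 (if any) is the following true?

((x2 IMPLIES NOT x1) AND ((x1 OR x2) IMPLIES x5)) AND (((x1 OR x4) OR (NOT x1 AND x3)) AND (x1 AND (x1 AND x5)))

x1: True, x2: False, x3: False, x4: False, x5: True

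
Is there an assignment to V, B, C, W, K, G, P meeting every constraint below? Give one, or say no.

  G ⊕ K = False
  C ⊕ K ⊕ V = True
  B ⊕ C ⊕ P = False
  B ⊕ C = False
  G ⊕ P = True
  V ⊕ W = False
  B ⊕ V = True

No satisfying assignment exists.

Adding constraints 1, 2, 3, 5, 7 mod 2: every variable appears an even number of times on the left, so the left side is 0.
But the right sides sum to 1 (mod 2). 0 ≠ 1 — the system is inconsistent.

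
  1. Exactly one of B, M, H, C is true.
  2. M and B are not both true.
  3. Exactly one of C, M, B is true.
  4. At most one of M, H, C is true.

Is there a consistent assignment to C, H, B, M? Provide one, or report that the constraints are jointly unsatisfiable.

C = False; H = False; B = True; M = False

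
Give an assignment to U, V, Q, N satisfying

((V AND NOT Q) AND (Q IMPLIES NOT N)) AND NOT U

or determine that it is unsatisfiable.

U = False, V = True, Q = False, N = False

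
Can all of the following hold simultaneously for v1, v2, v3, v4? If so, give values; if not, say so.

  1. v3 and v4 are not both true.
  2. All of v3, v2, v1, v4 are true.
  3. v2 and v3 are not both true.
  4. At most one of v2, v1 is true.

Case v2 = True:
  (2) forces v3 = True.
  Constraint (3) is violated (v2=T, v3=T) — contradiction.
Case v2 = False:
  Constraint (2) is violated (v2=F) — contradiction.
Both cases fail — unsatisfiable.

Unsatisfiable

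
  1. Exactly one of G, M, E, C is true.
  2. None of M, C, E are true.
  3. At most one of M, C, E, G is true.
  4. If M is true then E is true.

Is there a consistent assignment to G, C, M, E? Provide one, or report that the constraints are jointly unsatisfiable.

G: True, C: False, M: False, E: False

  (1) {G, M, E, C}: 1 true — exactly one ✓
  (2) {M, C, E}: 0 true — none ✓
  (3) {M, C, E, G}: 1 true — at most one ✓
  (4) M=F ⇒ E: vacuous ✓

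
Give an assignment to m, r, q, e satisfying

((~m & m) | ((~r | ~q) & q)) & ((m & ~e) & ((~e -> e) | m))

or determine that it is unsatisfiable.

m = True, r = False, q = True, e = False

  (~m & m) | ((~r | ~q) & q) = True
    ~m & m = False
      ~m = False
    (~r | ~q) & q = True
      ~r | ~q = True
        ~r = True
        ~q = False
  (m & ~e) & ((~e -> e) | m) = True
    m & ~e = True
      ~e = True
    (~e -> e) | m = True
      ~e -> e = False
        ~e = True
Both conjuncts True, so the formula holds.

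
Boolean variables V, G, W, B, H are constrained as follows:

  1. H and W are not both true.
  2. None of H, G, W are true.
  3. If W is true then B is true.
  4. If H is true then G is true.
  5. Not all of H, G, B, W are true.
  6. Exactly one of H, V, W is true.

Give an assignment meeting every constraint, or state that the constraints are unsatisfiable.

V = True; G = False; W = False; B = False; H = False

  (1) H=F, W=F — not both ✓
  (2) {H, G, W}: 0 true — none ✓
  (3) W=F ⇒ B: vacuous ✓
  (4) H=F ⇒ G: vacuous ✓
  (5) {H, G, B, W}: 0/4 true — not all ✓
  (6) {H, V, W}: 1 true — exactly one ✓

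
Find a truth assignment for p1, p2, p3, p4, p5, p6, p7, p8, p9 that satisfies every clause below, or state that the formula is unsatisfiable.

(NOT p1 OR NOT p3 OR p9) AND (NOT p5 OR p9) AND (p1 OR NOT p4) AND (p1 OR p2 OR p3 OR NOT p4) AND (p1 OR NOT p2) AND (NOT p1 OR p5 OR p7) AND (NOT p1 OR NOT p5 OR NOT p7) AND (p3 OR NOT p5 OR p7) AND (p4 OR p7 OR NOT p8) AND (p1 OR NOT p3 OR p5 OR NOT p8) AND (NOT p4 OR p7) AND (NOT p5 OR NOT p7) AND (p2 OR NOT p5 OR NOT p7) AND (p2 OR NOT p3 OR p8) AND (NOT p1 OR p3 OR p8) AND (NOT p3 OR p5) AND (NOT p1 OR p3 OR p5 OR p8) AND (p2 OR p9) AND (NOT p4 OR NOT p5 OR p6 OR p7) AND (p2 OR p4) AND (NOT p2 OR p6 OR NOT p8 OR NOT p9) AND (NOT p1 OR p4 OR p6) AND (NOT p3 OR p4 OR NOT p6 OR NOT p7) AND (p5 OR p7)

Try p1 = False:
  (p1 OR NOT p4) forces p4 = False.
  (p1 OR NOT p2) forces p2 = False.
  clause (p2 OR p4) is falsified — backtrack.
So p1 = True.
Set p2 = True.
Set p3 = False.
  then (NOT p1 OR p3 OR p8) forces p8 = True.
Set p4 = True.
  then (NOT p4 OR p7) forces p7 = True.
  then (NOT p5 OR NOT p7) forces p5 = False.
Set p6 = True.
Set p9 = False.
All clauses satisfied.

p1 = True; p2 = True; p3 = False; p4 = True; p5 = False; p6 = True; p7 = True; p8 = True; p9 = False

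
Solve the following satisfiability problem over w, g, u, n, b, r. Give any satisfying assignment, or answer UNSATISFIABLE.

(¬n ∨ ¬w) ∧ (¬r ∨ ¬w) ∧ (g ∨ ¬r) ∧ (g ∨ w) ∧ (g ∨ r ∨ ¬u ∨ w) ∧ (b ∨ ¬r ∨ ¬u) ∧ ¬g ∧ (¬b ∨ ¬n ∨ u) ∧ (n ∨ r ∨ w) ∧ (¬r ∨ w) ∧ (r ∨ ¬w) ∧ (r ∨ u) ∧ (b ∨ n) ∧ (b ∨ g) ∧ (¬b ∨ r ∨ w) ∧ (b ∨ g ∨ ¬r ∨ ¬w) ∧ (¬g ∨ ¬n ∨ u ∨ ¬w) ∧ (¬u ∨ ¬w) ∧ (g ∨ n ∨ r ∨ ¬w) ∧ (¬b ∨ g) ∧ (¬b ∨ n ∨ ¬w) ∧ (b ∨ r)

Unsatisfiable — no assignment works.

Case g = True:
  Clause (¬g) is falsified — contradiction.
Case g = False:
  (g ∨ ¬r) forces r = False.
  (g ∨ w) forces w = True.
  Clause (r ∨ ¬w) is falsified — contradiction.
Both cases fail, so the formula is unsatisfiable.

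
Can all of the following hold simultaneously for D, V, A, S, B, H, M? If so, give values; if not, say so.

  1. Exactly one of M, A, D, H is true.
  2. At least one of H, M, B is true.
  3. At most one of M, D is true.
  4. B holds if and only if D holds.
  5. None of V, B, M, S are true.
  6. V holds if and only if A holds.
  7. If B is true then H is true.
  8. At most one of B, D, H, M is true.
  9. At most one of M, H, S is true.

D: False; V: False; A: False; S: False; B: False; H: True; M: False

  (1) {M, A, D, H}: 1 true — exactly one ✓
  (2) {H, M, B}: 1 true — at least one ✓
  (3) {M, D}: 0 true — at most one ✓
  (4) B=F, D=F — same ✓
  (5) {V, B, M, S}: 0 true — none ✓
  (6) V=F, A=F — same ✓
  (7) B=F ⇒ H: vacuous ✓
  (8) {B, D, H, M}: 1 true — at most one ✓
  (9) {M, H, S}: 1 true — at most one ✓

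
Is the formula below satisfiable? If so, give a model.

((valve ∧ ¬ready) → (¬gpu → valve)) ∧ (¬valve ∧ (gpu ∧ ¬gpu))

UNSATISFIABLE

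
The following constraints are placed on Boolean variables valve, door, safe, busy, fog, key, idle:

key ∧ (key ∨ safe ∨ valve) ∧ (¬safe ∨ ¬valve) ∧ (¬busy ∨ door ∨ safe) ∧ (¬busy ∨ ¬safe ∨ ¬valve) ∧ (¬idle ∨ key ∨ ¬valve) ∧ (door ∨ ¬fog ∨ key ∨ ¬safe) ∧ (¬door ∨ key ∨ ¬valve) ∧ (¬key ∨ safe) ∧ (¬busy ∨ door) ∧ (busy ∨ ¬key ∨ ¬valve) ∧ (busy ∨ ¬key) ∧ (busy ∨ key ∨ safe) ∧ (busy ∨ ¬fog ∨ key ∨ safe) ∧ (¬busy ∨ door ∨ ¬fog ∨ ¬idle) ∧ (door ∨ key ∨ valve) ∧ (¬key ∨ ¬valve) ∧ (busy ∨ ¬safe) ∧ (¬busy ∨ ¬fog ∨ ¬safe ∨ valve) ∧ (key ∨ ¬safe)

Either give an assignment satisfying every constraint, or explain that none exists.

valve: False, door: True, safe: True, busy: True, fog: False, key: True, idle: False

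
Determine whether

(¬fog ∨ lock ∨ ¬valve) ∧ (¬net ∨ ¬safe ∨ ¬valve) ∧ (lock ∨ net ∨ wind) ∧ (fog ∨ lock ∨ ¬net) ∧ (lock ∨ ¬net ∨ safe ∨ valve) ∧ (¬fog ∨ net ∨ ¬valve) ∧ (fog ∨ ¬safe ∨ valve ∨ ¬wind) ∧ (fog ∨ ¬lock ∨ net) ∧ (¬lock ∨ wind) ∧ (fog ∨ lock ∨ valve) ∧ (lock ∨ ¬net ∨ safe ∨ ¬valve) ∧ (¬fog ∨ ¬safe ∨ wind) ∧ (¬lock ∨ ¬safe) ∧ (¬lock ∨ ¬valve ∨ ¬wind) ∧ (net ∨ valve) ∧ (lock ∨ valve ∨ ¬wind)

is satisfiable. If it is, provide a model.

net=F; wind=T; valve=T; fog=F; lock=F; safe=F

Set net = False.
  then (net ∨ valve) forces valve = True.
  then (¬fog ∨ net ∨ ¬valve) forces fog = False.
  then (fog ∨ ¬lock ∨ net) forces lock = False.
  then (lock ∨ net ∨ wind) forces wind = True.
Set safe = False.
All clauses satisfied.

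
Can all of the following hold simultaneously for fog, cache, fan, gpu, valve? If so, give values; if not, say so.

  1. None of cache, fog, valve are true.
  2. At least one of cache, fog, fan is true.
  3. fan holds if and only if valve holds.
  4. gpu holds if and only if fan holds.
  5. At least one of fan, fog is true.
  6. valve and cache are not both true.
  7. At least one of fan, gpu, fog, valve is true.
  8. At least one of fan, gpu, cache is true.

Case cache = True:
  Constraint (1) is violated (cache=T) — contradiction.
Case cache = False:
  (1) forces fog = False.
  (1) forces valve = False.
  (2) with cache=F, fog=F forces fan = True.
  Constraint (3) is violated (fan=T, valve=F) — contradiction.
Both cases fail — unsatisfiable.

The formula is unsatisfiable.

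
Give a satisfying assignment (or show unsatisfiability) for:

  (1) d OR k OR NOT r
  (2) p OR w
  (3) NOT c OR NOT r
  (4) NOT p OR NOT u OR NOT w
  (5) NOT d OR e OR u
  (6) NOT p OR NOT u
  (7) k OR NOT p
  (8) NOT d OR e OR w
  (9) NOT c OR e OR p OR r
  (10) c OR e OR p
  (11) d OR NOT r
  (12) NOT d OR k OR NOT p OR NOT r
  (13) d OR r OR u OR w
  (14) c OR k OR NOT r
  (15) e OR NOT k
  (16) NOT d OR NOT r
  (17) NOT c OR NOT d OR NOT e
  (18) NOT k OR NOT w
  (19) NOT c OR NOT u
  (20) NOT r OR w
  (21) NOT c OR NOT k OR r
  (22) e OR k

r: False; e: True; u: False; p: False; k: False; d: False; c: True; w: True

Set r = False.
Set e = True.
Set u = False.
Set p = False.
  then (p OR w) forces w = True.
  then (NOT k OR NOT w) forces k = False.
Set d = False.
Set c = True.
All clauses satisfied.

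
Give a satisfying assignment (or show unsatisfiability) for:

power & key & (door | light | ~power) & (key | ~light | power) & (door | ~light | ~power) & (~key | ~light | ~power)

Unit clause (power) forces power = True.
Unit clause (key) forces key = True.
In (~key | ~light | ~power) only ~light is left, so light = False.
In (door | light | ~power) only door is left, so door = True.
Check each clause:
  (power): power holds.
  (key): key holds.
  (door | light | ~power): door holds.
  (key | ~light | power): key holds.
  (door | ~light | ~power): door holds.
  (~key | ~light | ~power): ~light holds.
All clauses satisfied.

door = True; light = False; power = True; key = True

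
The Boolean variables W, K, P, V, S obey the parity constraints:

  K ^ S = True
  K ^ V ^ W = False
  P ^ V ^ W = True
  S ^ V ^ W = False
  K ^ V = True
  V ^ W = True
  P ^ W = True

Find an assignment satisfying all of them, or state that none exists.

Unsatisfiable — no assignment works.

Adding constraints 1, 2, 4 mod 2: every variable appears an even number of times on the left, so the left side is 0.
But the right sides sum to 1 (mod 2). 0 ≠ 1 — the system is inconsistent.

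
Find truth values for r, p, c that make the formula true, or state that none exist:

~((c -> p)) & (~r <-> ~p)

r = False, p = False, c = True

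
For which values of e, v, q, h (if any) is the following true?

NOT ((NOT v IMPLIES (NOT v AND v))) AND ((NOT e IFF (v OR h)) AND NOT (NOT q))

e = False, v = False, q = True, h = True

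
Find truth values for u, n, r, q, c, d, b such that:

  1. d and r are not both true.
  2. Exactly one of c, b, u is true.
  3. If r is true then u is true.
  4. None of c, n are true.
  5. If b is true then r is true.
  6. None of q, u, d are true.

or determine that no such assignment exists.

Case u = True:
  Constraint (6) is violated (u=T) — contradiction.
Case u = False:
  (3) with u=F forces r = False.
  (4) forces c = False.
  (2) with c=F, u=F forces b = True.
  Constraint (5) is violated (b=T, r=F) — contradiction.
Both cases fail — unsatisfiable.

Unsatisfiable — no assignment works.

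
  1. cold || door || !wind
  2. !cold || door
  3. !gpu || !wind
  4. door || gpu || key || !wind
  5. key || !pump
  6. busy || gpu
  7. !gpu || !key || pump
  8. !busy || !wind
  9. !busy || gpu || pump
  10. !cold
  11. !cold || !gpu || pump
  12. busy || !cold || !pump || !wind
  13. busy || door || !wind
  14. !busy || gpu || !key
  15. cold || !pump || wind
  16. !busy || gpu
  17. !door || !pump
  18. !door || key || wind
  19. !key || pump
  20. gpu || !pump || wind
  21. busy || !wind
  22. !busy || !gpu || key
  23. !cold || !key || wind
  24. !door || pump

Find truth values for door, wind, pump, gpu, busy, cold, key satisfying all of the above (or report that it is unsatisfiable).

Unit clause (!cold) forces cold = False.
Try door = True:
  (!door || !pump) forces pump = False.
  clause (!door || pump) is falsified — backtrack.
So door = False.
  then (cold || door || !wind) forces wind = False.
  then (cold || !pump || wind) forces pump = False.
  then (!key || pump) forces key = False.
Set gpu = True.
  then (!busy || !gpu || key) forces busy = False.
All clauses satisfied.

door = False, wind = False, pump = False, gpu = True, busy = False, cold = False, key = False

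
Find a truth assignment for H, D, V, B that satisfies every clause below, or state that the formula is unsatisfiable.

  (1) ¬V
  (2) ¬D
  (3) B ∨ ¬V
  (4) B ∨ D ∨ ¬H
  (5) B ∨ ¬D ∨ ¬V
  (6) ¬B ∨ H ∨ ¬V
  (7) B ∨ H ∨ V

Unit clause (¬V) forces V = False.
Unit clause (¬D) forces D = False.
Set H = False.
  then (B ∨ H ∨ V) forces B = True.
Check each clause:
  (¬V): ¬V holds.
  (¬D): ¬D holds.
  (B ∨ ¬V): B holds.
  (B ∨ D ∨ ¬H): B holds.
  (B ∨ ¬D ∨ ¬V): B holds.
  (¬B ∨ H ∨ ¬V): ¬V holds.
  (B ∨ H ∨ V): B holds.
All clauses satisfied.

H=F; D=F; V=F; B=T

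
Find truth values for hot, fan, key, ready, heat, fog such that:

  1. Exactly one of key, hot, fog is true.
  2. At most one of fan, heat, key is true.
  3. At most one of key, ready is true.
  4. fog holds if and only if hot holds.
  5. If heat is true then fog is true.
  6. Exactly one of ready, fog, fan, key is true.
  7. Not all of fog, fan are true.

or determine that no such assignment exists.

hot = False, fan = False, key = True, ready = False, heat = False, fog = False

  (1) {key, hot, fog}: 1 true — exactly one ✓
  (2) {fan, heat, key}: 1 true — at most one ✓
  (3) {key, ready}: 1 true — at most one ✓
  (4) fog=F, hot=F — same ✓
  (5) heat=F ⇒ fog: vacuous ✓
  (6) {ready, fog, fan, key}: 1 true — exactly one ✓
  (7) {fog, fan}: 0/2 true — not all ✓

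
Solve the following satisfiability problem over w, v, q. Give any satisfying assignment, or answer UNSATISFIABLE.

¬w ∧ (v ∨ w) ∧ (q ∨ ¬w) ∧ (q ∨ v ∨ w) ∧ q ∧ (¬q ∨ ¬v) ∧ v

No satisfying assignment exists.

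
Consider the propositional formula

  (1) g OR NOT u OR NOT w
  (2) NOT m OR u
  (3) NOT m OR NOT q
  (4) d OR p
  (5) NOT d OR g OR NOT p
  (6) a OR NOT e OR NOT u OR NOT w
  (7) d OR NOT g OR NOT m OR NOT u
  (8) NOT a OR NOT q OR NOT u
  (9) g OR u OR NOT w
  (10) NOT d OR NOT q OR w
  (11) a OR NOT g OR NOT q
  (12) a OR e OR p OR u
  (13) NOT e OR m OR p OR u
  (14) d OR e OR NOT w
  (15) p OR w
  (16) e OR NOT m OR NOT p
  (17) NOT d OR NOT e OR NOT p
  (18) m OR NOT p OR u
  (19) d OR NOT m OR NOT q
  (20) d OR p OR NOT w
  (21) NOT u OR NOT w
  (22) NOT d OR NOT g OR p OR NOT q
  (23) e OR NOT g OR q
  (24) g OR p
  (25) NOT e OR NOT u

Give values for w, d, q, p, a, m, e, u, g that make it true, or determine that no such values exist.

w = False, d = False, q = False, p = True, a = False, m = False, e = False, u = True, g = False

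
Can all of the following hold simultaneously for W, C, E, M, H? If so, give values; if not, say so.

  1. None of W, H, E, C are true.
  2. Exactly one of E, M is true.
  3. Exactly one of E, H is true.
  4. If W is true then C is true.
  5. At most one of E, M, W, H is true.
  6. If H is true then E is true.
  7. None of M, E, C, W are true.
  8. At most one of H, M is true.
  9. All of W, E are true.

Case W = True:
  Constraint (1) is violated (W=T) — contradiction.
Case W = False:
  Constraint (9) is violated (W=F) — contradiction.
Both cases fail — unsatisfiable.

No satisfying assignment exists.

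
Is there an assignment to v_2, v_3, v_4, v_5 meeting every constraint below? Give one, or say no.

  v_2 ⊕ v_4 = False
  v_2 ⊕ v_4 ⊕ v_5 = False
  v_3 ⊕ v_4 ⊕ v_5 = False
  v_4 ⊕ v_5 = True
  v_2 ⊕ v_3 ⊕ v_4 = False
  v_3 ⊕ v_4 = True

Unsatisfiable — no assignment works.

Adding constraints 1, 3, 4, 5 mod 2: every variable appears an even number of times on the left, so the left side is 0.
But the right sides sum to 1 (mod 2). 0 ≠ 1 — the system is inconsistent.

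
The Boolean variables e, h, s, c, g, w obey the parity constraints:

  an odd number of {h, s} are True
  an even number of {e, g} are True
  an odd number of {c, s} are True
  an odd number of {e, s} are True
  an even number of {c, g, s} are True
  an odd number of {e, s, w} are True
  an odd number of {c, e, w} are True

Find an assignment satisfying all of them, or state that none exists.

The formula is unsatisfiable.

Adding constraints 3, 6, 7 mod 2: every variable appears an even number of times on the left, so the left side is 0.
But the right sides sum to 1 (mod 2). 0 ≠ 1 — the system is inconsistent.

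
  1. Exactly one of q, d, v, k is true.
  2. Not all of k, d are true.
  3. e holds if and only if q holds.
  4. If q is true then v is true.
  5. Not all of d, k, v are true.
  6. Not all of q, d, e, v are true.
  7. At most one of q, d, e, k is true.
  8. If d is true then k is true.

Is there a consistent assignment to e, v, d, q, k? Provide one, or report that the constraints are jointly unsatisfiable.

e = False, v = False, d = False, q = False, k = True

  (1) {q, d, v, k}: 1 true — exactly one ✓
  (2) {k, d}: 1/2 true — not all ✓
  (3) e=F, q=F — same ✓
  (4) q=F ⇒ v: vacuous ✓
  (5) {d, k, v}: 1/3 true — not all ✓
  (6) {q, d, e, v}: 0/4 true — not all ✓
  (7) {q, d, e, k}: 1 true — at most one ✓
  (8) d=F ⇒ k: vacuous ✓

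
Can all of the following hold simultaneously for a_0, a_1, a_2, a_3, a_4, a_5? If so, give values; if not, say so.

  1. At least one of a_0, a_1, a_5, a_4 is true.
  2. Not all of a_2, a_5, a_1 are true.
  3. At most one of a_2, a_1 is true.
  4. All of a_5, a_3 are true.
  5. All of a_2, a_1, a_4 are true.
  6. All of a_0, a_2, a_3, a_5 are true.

Unsatisfiable

Case a_1 = True:
  (3) with a_1=T forces a_2 = False.
  Constraint (5) is violated (a_2=F) — contradiction.
Case a_1 = False:
  Constraint (5) is violated (a_1=F) — contradiction.
Both cases fail — unsatisfiable.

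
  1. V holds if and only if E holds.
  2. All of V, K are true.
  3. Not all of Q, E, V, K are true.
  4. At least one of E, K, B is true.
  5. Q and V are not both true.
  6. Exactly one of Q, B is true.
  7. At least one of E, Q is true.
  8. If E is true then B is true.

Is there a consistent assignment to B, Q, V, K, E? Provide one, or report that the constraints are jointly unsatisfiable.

B = True, Q = False, V = True, K = True, E = True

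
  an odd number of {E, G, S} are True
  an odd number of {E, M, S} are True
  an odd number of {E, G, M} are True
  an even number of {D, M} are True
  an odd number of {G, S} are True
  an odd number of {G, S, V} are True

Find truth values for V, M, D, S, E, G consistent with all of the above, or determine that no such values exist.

Adding constraints 2, 3, 5 mod 2: every variable appears an even number of times on the left, so the left side is 0.
But the right sides sum to 1 (mod 2). 0 ≠ 1 — the system is inconsistent.

Unsatisfiable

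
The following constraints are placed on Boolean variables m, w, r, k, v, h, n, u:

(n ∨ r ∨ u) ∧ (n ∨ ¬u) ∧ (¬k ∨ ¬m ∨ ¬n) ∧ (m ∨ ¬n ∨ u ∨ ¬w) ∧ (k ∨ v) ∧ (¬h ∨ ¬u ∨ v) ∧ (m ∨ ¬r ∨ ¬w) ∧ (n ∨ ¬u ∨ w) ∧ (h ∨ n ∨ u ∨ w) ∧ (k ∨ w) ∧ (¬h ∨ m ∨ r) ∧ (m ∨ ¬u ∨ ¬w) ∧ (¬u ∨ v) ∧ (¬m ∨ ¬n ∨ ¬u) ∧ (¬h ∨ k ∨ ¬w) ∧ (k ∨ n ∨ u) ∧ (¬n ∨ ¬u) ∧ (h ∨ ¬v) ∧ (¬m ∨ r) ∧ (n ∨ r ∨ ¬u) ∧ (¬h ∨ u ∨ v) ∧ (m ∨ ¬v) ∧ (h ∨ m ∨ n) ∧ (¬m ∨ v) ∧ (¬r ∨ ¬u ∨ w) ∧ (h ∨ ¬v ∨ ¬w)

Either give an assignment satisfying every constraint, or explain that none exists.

m: True, w: True, r: True, k: True, v: True, h: True, n: False, u: False

Set m = True.
  then (¬m ∨ r) forces r = True.
  then (¬m ∨ v) forces v = True.
  then (h ∨ ¬v) forces h = True.
Set w = True.
  then (¬h ∨ k ∨ ¬w) forces k = True.
  then (¬k ∨ ¬m ∨ ¬n) forces n = False.
  then (n ∨ ¬u) forces u = False.
All clauses satisfied.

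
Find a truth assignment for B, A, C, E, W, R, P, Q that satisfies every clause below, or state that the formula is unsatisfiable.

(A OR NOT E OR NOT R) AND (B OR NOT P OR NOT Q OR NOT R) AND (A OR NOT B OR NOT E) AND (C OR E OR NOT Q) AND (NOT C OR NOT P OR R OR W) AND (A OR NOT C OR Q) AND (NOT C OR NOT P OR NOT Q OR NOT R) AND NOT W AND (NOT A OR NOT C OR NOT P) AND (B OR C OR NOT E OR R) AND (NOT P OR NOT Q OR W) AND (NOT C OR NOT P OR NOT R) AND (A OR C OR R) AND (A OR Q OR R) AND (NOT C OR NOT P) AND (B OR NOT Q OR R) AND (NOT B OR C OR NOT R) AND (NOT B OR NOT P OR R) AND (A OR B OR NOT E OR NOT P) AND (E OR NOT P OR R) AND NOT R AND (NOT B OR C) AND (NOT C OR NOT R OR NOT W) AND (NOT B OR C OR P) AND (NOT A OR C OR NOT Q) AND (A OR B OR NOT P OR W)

B = True, A = True, C = True, E = True, W = False, R = False, P = False, Q = False

Unit clause (NOT W) forces W = False.
Unit clause (NOT R) forces R = False.
Set B = True.
  then (NOT B OR NOT P OR R) forces P = False.
  then (NOT B OR C) forces C = True.
Set A = True.
Set E = True.
Set Q = False.
All clauses satisfied.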